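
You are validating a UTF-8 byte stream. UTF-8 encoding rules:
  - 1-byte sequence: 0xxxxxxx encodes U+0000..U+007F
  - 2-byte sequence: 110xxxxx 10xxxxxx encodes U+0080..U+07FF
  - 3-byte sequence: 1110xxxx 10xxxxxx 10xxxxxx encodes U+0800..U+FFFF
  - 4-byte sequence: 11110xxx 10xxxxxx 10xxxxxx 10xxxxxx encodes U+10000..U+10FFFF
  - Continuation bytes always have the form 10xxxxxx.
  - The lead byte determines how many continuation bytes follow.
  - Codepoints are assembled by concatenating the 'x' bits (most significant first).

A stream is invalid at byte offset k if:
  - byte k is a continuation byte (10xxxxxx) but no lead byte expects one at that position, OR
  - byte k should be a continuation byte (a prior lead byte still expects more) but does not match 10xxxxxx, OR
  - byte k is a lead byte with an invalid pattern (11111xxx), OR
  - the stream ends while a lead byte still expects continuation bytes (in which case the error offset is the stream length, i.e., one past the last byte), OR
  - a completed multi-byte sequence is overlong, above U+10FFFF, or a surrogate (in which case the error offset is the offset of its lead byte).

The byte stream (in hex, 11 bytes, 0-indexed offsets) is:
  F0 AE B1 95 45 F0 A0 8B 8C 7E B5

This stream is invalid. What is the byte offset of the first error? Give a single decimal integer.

Answer: 10

Derivation:
Byte[0]=F0: 4-byte lead, need 3 cont bytes. acc=0x0
Byte[1]=AE: continuation. acc=(acc<<6)|0x2E=0x2E
Byte[2]=B1: continuation. acc=(acc<<6)|0x31=0xBB1
Byte[3]=95: continuation. acc=(acc<<6)|0x15=0x2EC55
Completed: cp=U+2EC55 (starts at byte 0)
Byte[4]=45: 1-byte ASCII. cp=U+0045
Byte[5]=F0: 4-byte lead, need 3 cont bytes. acc=0x0
Byte[6]=A0: continuation. acc=(acc<<6)|0x20=0x20
Byte[7]=8B: continuation. acc=(acc<<6)|0x0B=0x80B
Byte[8]=8C: continuation. acc=(acc<<6)|0x0C=0x202CC
Completed: cp=U+202CC (starts at byte 5)
Byte[9]=7E: 1-byte ASCII. cp=U+007E
Byte[10]=B5: INVALID lead byte (not 0xxx/110x/1110/11110)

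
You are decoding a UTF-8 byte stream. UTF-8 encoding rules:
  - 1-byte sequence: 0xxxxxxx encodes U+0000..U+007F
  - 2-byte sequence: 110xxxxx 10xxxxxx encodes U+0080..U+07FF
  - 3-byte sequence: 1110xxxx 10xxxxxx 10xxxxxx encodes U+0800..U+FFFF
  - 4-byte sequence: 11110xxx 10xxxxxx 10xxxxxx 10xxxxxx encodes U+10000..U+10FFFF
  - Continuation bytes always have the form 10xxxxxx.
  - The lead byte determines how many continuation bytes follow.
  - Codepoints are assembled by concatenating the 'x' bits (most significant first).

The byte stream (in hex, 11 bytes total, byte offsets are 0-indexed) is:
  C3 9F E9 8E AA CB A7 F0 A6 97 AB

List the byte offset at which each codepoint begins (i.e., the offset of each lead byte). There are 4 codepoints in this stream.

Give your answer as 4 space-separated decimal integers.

Answer: 0 2 5 7

Derivation:
Byte[0]=C3: 2-byte lead, need 1 cont bytes. acc=0x3
Byte[1]=9F: continuation. acc=(acc<<6)|0x1F=0xDF
Completed: cp=U+00DF (starts at byte 0)
Byte[2]=E9: 3-byte lead, need 2 cont bytes. acc=0x9
Byte[3]=8E: continuation. acc=(acc<<6)|0x0E=0x24E
Byte[4]=AA: continuation. acc=(acc<<6)|0x2A=0x93AA
Completed: cp=U+93AA (starts at byte 2)
Byte[5]=CB: 2-byte lead, need 1 cont bytes. acc=0xB
Byte[6]=A7: continuation. acc=(acc<<6)|0x27=0x2E7
Completed: cp=U+02E7 (starts at byte 5)
Byte[7]=F0: 4-byte lead, need 3 cont bytes. acc=0x0
Byte[8]=A6: continuation. acc=(acc<<6)|0x26=0x26
Byte[9]=97: continuation. acc=(acc<<6)|0x17=0x997
Byte[10]=AB: continuation. acc=(acc<<6)|0x2B=0x265EB
Completed: cp=U+265EB (starts at byte 7)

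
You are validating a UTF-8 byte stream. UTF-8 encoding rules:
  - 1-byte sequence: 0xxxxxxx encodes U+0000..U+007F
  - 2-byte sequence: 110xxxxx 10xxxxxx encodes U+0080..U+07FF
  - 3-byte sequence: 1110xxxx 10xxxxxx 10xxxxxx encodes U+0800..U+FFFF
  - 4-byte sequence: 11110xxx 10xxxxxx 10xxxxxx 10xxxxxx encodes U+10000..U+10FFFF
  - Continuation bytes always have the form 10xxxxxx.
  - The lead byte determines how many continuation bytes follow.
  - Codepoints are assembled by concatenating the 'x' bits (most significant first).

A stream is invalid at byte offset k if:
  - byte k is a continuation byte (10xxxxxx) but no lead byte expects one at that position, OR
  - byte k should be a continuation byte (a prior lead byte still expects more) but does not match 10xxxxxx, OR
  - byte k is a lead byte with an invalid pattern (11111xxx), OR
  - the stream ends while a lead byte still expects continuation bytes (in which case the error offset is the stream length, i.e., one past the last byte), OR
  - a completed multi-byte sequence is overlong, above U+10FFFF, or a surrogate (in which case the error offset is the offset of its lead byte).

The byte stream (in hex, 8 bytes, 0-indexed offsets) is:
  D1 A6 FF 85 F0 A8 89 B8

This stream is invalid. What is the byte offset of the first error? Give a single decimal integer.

Answer: 2

Derivation:
Byte[0]=D1: 2-byte lead, need 1 cont bytes. acc=0x11
Byte[1]=A6: continuation. acc=(acc<<6)|0x26=0x466
Completed: cp=U+0466 (starts at byte 0)
Byte[2]=FF: INVALID lead byte (not 0xxx/110x/1110/11110)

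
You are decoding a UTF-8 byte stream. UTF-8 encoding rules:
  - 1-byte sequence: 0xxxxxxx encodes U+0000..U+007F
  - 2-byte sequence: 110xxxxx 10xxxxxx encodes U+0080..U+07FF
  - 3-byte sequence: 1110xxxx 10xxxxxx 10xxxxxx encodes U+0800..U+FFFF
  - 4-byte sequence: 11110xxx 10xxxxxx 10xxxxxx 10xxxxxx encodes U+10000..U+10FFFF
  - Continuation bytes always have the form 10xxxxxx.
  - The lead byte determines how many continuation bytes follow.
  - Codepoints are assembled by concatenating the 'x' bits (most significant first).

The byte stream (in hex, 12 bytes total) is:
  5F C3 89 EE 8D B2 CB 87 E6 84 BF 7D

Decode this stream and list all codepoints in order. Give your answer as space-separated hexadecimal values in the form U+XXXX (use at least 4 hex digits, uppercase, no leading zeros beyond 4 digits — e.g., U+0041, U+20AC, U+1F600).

Answer: U+005F U+00C9 U+E372 U+02C7 U+613F U+007D

Derivation:
Byte[0]=5F: 1-byte ASCII. cp=U+005F
Byte[1]=C3: 2-byte lead, need 1 cont bytes. acc=0x3
Byte[2]=89: continuation. acc=(acc<<6)|0x09=0xC9
Completed: cp=U+00C9 (starts at byte 1)
Byte[3]=EE: 3-byte lead, need 2 cont bytes. acc=0xE
Byte[4]=8D: continuation. acc=(acc<<6)|0x0D=0x38D
Byte[5]=B2: continuation. acc=(acc<<6)|0x32=0xE372
Completed: cp=U+E372 (starts at byte 3)
Byte[6]=CB: 2-byte lead, need 1 cont bytes. acc=0xB
Byte[7]=87: continuation. acc=(acc<<6)|0x07=0x2C7
Completed: cp=U+02C7 (starts at byte 6)
Byte[8]=E6: 3-byte lead, need 2 cont bytes. acc=0x6
Byte[9]=84: continuation. acc=(acc<<6)|0x04=0x184
Byte[10]=BF: continuation. acc=(acc<<6)|0x3F=0x613F
Completed: cp=U+613F (starts at byte 8)
Byte[11]=7D: 1-byte ASCII. cp=U+007D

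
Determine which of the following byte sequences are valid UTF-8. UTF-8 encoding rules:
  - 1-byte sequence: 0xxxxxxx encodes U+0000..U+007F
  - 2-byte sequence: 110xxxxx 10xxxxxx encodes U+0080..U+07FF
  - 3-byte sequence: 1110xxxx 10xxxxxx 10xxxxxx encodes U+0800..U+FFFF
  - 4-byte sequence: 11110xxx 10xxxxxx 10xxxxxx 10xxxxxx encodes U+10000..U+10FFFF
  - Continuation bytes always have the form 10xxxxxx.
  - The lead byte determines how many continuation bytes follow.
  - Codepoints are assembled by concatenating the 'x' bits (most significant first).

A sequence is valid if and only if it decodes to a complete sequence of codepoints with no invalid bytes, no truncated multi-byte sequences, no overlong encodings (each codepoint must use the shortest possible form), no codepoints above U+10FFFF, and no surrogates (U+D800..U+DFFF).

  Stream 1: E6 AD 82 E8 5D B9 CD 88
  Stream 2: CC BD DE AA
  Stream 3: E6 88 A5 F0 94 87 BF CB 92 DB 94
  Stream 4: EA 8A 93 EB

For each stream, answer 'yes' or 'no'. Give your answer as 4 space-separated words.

Answer: no yes yes no

Derivation:
Stream 1: error at byte offset 4. INVALID
Stream 2: decodes cleanly. VALID
Stream 3: decodes cleanly. VALID
Stream 4: error at byte offset 4. INVALID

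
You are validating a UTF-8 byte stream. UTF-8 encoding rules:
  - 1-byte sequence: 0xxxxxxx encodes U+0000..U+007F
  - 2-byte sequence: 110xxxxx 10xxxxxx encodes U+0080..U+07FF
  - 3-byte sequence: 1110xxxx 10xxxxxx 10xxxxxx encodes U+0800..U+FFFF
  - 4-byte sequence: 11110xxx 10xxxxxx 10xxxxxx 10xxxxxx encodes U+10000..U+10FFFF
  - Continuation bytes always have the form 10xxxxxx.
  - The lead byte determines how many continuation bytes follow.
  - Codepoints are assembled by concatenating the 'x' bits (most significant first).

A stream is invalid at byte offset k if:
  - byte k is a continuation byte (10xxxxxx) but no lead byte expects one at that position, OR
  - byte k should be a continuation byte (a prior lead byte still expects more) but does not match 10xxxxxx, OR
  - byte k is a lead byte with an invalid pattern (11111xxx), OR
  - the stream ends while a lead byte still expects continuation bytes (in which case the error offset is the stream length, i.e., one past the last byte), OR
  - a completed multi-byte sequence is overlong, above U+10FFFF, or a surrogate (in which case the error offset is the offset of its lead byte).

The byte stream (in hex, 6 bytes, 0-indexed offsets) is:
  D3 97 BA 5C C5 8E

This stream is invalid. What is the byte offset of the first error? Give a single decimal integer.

Answer: 2

Derivation:
Byte[0]=D3: 2-byte lead, need 1 cont bytes. acc=0x13
Byte[1]=97: continuation. acc=(acc<<6)|0x17=0x4D7
Completed: cp=U+04D7 (starts at byte 0)
Byte[2]=BA: INVALID lead byte (not 0xxx/110x/1110/11110)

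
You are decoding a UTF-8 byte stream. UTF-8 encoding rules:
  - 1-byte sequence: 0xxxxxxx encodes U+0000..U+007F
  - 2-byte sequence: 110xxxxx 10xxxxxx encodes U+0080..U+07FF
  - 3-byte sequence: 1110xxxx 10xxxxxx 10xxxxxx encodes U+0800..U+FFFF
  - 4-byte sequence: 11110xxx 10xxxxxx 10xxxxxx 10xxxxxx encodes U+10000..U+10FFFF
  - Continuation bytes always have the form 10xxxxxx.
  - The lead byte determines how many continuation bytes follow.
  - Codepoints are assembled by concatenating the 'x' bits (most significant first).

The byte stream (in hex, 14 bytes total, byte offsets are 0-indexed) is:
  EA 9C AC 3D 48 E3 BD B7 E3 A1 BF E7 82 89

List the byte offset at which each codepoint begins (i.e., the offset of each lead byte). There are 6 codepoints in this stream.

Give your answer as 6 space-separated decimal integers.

Answer: 0 3 4 5 8 11

Derivation:
Byte[0]=EA: 3-byte lead, need 2 cont bytes. acc=0xA
Byte[1]=9C: continuation. acc=(acc<<6)|0x1C=0x29C
Byte[2]=AC: continuation. acc=(acc<<6)|0x2C=0xA72C
Completed: cp=U+A72C (starts at byte 0)
Byte[3]=3D: 1-byte ASCII. cp=U+003D
Byte[4]=48: 1-byte ASCII. cp=U+0048
Byte[5]=E3: 3-byte lead, need 2 cont bytes. acc=0x3
Byte[6]=BD: continuation. acc=(acc<<6)|0x3D=0xFD
Byte[7]=B7: continuation. acc=(acc<<6)|0x37=0x3F77
Completed: cp=U+3F77 (starts at byte 5)
Byte[8]=E3: 3-byte lead, need 2 cont bytes. acc=0x3
Byte[9]=A1: continuation. acc=(acc<<6)|0x21=0xE1
Byte[10]=BF: continuation. acc=(acc<<6)|0x3F=0x387F
Completed: cp=U+387F (starts at byte 8)
Byte[11]=E7: 3-byte lead, need 2 cont bytes. acc=0x7
Byte[12]=82: continuation. acc=(acc<<6)|0x02=0x1C2
Byte[13]=89: continuation. acc=(acc<<6)|0x09=0x7089
Completed: cp=U+7089 (starts at byte 11)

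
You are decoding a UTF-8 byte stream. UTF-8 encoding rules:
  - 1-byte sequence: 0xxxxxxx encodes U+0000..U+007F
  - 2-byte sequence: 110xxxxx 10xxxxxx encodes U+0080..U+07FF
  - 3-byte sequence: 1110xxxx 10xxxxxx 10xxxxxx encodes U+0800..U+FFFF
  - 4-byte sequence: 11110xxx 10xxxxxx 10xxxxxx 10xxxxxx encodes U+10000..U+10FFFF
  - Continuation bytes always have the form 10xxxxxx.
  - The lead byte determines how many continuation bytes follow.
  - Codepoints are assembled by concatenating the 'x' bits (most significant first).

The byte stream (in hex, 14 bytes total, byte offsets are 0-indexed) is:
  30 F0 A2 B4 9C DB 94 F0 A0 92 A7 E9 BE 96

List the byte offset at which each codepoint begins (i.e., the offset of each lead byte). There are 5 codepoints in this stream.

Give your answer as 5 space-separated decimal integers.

Answer: 0 1 5 7 11

Derivation:
Byte[0]=30: 1-byte ASCII. cp=U+0030
Byte[1]=F0: 4-byte lead, need 3 cont bytes. acc=0x0
Byte[2]=A2: continuation. acc=(acc<<6)|0x22=0x22
Byte[3]=B4: continuation. acc=(acc<<6)|0x34=0x8B4
Byte[4]=9C: continuation. acc=(acc<<6)|0x1C=0x22D1C
Completed: cp=U+22D1C (starts at byte 1)
Byte[5]=DB: 2-byte lead, need 1 cont bytes. acc=0x1B
Byte[6]=94: continuation. acc=(acc<<6)|0x14=0x6D4
Completed: cp=U+06D4 (starts at byte 5)
Byte[7]=F0: 4-byte lead, need 3 cont bytes. acc=0x0
Byte[8]=A0: continuation. acc=(acc<<6)|0x20=0x20
Byte[9]=92: continuation. acc=(acc<<6)|0x12=0x812
Byte[10]=A7: continuation. acc=(acc<<6)|0x27=0x204A7
Completed: cp=U+204A7 (starts at byte 7)
Byte[11]=E9: 3-byte lead, need 2 cont bytes. acc=0x9
Byte[12]=BE: continuation. acc=(acc<<6)|0x3E=0x27E
Byte[13]=96: continuation. acc=(acc<<6)|0x16=0x9F96
Completed: cp=U+9F96 (starts at byte 11)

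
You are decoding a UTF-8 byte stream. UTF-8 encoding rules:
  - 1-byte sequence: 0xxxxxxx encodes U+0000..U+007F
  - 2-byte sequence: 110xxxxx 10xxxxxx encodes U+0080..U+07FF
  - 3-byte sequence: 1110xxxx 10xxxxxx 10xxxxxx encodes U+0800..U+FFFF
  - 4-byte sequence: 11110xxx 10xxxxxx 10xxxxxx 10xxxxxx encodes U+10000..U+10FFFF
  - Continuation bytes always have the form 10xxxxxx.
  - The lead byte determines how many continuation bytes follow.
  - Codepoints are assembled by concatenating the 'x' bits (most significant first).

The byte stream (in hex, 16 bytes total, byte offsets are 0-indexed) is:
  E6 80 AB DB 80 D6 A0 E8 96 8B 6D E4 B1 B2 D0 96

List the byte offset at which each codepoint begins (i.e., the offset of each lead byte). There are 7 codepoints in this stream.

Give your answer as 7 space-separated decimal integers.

Byte[0]=E6: 3-byte lead, need 2 cont bytes. acc=0x6
Byte[1]=80: continuation. acc=(acc<<6)|0x00=0x180
Byte[2]=AB: continuation. acc=(acc<<6)|0x2B=0x602B
Completed: cp=U+602B (starts at byte 0)
Byte[3]=DB: 2-byte lead, need 1 cont bytes. acc=0x1B
Byte[4]=80: continuation. acc=(acc<<6)|0x00=0x6C0
Completed: cp=U+06C0 (starts at byte 3)
Byte[5]=D6: 2-byte lead, need 1 cont bytes. acc=0x16
Byte[6]=A0: continuation. acc=(acc<<6)|0x20=0x5A0
Completed: cp=U+05A0 (starts at byte 5)
Byte[7]=E8: 3-byte lead, need 2 cont bytes. acc=0x8
Byte[8]=96: continuation. acc=(acc<<6)|0x16=0x216
Byte[9]=8B: continuation. acc=(acc<<6)|0x0B=0x858B
Completed: cp=U+858B (starts at byte 7)
Byte[10]=6D: 1-byte ASCII. cp=U+006D
Byte[11]=E4: 3-byte lead, need 2 cont bytes. acc=0x4
Byte[12]=B1: continuation. acc=(acc<<6)|0x31=0x131
Byte[13]=B2: continuation. acc=(acc<<6)|0x32=0x4C72
Completed: cp=U+4C72 (starts at byte 11)
Byte[14]=D0: 2-byte lead, need 1 cont bytes. acc=0x10
Byte[15]=96: continuation. acc=(acc<<6)|0x16=0x416
Completed: cp=U+0416 (starts at byte 14)

Answer: 0 3 5 7 10 11 14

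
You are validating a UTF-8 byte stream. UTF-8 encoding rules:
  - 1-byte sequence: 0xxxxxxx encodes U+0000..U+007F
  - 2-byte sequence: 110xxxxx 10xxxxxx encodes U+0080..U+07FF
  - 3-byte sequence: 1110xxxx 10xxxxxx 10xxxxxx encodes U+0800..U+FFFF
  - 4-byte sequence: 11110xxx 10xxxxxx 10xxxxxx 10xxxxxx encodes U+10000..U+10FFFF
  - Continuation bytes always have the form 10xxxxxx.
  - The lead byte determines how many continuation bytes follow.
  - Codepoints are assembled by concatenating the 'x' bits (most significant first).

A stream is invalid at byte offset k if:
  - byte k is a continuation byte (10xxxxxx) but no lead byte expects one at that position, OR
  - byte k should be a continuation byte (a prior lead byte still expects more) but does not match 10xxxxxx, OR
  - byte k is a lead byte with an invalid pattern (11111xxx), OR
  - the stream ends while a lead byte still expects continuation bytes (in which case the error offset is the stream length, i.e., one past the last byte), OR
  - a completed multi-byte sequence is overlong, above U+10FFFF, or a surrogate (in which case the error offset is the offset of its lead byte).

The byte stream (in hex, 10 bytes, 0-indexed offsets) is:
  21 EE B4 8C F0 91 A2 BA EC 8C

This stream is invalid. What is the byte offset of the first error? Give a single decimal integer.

Answer: 10

Derivation:
Byte[0]=21: 1-byte ASCII. cp=U+0021
Byte[1]=EE: 3-byte lead, need 2 cont bytes. acc=0xE
Byte[2]=B4: continuation. acc=(acc<<6)|0x34=0x3B4
Byte[3]=8C: continuation. acc=(acc<<6)|0x0C=0xED0C
Completed: cp=U+ED0C (starts at byte 1)
Byte[4]=F0: 4-byte lead, need 3 cont bytes. acc=0x0
Byte[5]=91: continuation. acc=(acc<<6)|0x11=0x11
Byte[6]=A2: continuation. acc=(acc<<6)|0x22=0x462
Byte[7]=BA: continuation. acc=(acc<<6)|0x3A=0x118BA
Completed: cp=U+118BA (starts at byte 4)
Byte[8]=EC: 3-byte lead, need 2 cont bytes. acc=0xC
Byte[9]=8C: continuation. acc=(acc<<6)|0x0C=0x30C
Byte[10]: stream ended, expected continuation. INVALID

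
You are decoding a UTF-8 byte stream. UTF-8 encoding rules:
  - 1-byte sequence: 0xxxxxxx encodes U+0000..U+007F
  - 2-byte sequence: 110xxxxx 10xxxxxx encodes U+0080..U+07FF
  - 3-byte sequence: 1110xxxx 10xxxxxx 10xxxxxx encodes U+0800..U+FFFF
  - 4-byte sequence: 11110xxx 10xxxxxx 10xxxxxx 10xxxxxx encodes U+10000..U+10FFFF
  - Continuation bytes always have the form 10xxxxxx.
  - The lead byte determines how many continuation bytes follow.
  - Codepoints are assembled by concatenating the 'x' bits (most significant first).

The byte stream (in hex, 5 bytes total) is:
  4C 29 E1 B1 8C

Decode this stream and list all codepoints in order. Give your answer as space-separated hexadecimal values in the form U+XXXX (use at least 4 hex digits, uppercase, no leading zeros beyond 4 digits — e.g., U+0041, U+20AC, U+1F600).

Answer: U+004C U+0029 U+1C4C

Derivation:
Byte[0]=4C: 1-byte ASCII. cp=U+004C
Byte[1]=29: 1-byte ASCII. cp=U+0029
Byte[2]=E1: 3-byte lead, need 2 cont bytes. acc=0x1
Byte[3]=B1: continuation. acc=(acc<<6)|0x31=0x71
Byte[4]=8C: continuation. acc=(acc<<6)|0x0C=0x1C4C
Completed: cp=U+1C4C (starts at byte 2)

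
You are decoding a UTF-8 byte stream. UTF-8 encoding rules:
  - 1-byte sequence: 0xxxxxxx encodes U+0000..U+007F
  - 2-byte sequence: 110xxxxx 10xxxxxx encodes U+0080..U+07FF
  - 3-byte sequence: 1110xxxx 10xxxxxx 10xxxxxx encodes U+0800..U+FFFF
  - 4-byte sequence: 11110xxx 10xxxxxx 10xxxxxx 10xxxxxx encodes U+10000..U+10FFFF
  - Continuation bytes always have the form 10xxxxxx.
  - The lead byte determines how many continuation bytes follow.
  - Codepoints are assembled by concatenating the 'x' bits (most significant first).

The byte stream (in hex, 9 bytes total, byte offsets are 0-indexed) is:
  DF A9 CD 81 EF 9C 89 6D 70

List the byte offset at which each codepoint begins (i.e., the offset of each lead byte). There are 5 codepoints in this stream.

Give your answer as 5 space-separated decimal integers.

Byte[0]=DF: 2-byte lead, need 1 cont bytes. acc=0x1F
Byte[1]=A9: continuation. acc=(acc<<6)|0x29=0x7E9
Completed: cp=U+07E9 (starts at byte 0)
Byte[2]=CD: 2-byte lead, need 1 cont bytes. acc=0xD
Byte[3]=81: continuation. acc=(acc<<6)|0x01=0x341
Completed: cp=U+0341 (starts at byte 2)
Byte[4]=EF: 3-byte lead, need 2 cont bytes. acc=0xF
Byte[5]=9C: continuation. acc=(acc<<6)|0x1C=0x3DC
Byte[6]=89: continuation. acc=(acc<<6)|0x09=0xF709
Completed: cp=U+F709 (starts at byte 4)
Byte[7]=6D: 1-byte ASCII. cp=U+006D
Byte[8]=70: 1-byte ASCII. cp=U+0070

Answer: 0 2 4 7 8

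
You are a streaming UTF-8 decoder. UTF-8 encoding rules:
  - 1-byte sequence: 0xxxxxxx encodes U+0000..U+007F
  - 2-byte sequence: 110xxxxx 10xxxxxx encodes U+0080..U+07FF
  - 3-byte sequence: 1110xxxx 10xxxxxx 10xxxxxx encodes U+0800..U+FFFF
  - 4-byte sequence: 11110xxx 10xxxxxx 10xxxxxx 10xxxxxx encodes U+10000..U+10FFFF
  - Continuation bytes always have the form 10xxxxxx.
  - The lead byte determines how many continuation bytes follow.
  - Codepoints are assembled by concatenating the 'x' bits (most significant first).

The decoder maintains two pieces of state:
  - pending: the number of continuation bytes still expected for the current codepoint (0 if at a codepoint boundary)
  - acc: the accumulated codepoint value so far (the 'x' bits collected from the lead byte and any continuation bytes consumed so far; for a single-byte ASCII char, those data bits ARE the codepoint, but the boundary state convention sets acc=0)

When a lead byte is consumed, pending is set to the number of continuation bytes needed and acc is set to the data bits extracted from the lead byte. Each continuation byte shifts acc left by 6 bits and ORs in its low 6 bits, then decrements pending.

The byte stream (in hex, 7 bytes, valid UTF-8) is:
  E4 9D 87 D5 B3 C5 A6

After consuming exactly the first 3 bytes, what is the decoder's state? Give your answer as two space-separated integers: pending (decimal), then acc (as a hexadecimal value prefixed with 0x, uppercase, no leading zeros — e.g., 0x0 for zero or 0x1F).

Byte[0]=E4: 3-byte lead. pending=2, acc=0x4
Byte[1]=9D: continuation. acc=(acc<<6)|0x1D=0x11D, pending=1
Byte[2]=87: continuation. acc=(acc<<6)|0x07=0x4747, pending=0

Answer: 0 0x4747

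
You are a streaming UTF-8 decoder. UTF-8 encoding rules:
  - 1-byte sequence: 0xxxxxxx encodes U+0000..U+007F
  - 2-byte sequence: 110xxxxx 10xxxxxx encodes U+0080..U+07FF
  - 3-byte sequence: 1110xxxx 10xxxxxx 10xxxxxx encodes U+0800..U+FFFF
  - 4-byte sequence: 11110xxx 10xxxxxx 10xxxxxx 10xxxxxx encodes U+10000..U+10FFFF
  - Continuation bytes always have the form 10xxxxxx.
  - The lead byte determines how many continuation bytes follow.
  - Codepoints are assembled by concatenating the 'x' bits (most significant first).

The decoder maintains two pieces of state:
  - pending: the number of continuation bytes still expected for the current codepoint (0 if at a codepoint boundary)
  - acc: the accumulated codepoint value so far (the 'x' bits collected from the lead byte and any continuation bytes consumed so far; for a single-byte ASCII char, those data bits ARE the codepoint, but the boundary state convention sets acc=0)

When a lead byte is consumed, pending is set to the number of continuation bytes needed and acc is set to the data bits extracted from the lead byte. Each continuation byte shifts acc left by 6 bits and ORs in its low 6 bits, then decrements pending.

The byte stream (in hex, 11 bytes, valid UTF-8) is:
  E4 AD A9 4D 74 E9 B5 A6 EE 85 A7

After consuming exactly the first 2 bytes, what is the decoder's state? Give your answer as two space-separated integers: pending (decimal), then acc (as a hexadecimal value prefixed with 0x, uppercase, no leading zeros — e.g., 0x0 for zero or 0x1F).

Answer: 1 0x12D

Derivation:
Byte[0]=E4: 3-byte lead. pending=2, acc=0x4
Byte[1]=AD: continuation. acc=(acc<<6)|0x2D=0x12D, pending=1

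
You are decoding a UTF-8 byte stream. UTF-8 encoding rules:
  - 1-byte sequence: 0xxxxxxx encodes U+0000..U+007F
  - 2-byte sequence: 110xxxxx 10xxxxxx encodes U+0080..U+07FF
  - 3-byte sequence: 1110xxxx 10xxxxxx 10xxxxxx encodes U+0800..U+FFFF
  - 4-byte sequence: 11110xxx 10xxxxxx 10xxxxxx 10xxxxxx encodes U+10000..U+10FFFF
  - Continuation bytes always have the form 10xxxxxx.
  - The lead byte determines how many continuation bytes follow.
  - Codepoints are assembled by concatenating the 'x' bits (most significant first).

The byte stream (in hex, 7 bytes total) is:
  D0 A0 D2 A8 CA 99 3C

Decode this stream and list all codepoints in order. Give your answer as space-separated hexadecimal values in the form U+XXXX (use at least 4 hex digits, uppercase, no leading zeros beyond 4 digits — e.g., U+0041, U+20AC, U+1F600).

Answer: U+0420 U+04A8 U+0299 U+003C

Derivation:
Byte[0]=D0: 2-byte lead, need 1 cont bytes. acc=0x10
Byte[1]=A0: continuation. acc=(acc<<6)|0x20=0x420
Completed: cp=U+0420 (starts at byte 0)
Byte[2]=D2: 2-byte lead, need 1 cont bytes. acc=0x12
Byte[3]=A8: continuation. acc=(acc<<6)|0x28=0x4A8
Completed: cp=U+04A8 (starts at byte 2)
Byte[4]=CA: 2-byte lead, need 1 cont bytes. acc=0xA
Byte[5]=99: continuation. acc=(acc<<6)|0x19=0x299
Completed: cp=U+0299 (starts at byte 4)
Byte[6]=3C: 1-byte ASCII. cp=U+003C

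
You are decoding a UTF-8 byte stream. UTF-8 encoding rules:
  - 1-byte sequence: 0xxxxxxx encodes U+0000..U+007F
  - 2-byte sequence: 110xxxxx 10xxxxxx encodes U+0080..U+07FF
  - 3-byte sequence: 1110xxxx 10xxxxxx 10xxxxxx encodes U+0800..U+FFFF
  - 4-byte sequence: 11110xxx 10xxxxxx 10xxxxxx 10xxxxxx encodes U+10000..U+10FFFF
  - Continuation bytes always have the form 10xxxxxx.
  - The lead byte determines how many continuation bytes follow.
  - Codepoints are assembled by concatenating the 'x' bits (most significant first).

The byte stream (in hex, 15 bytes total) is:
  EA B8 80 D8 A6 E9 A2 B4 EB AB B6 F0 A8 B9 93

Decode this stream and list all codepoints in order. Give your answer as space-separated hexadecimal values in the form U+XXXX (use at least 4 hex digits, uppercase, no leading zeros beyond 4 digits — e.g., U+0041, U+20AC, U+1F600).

Byte[0]=EA: 3-byte lead, need 2 cont bytes. acc=0xA
Byte[1]=B8: continuation. acc=(acc<<6)|0x38=0x2B8
Byte[2]=80: continuation. acc=(acc<<6)|0x00=0xAE00
Completed: cp=U+AE00 (starts at byte 0)
Byte[3]=D8: 2-byte lead, need 1 cont bytes. acc=0x18
Byte[4]=A6: continuation. acc=(acc<<6)|0x26=0x626
Completed: cp=U+0626 (starts at byte 3)
Byte[5]=E9: 3-byte lead, need 2 cont bytes. acc=0x9
Byte[6]=A2: continuation. acc=(acc<<6)|0x22=0x262
Byte[7]=B4: continuation. acc=(acc<<6)|0x34=0x98B4
Completed: cp=U+98B4 (starts at byte 5)
Byte[8]=EB: 3-byte lead, need 2 cont bytes. acc=0xB
Byte[9]=AB: continuation. acc=(acc<<6)|0x2B=0x2EB
Byte[10]=B6: continuation. acc=(acc<<6)|0x36=0xBAF6
Completed: cp=U+BAF6 (starts at byte 8)
Byte[11]=F0: 4-byte lead, need 3 cont bytes. acc=0x0
Byte[12]=A8: continuation. acc=(acc<<6)|0x28=0x28
Byte[13]=B9: continuation. acc=(acc<<6)|0x39=0xA39
Byte[14]=93: continuation. acc=(acc<<6)|0x13=0x28E53
Completed: cp=U+28E53 (starts at byte 11)

Answer: U+AE00 U+0626 U+98B4 U+BAF6 U+28E53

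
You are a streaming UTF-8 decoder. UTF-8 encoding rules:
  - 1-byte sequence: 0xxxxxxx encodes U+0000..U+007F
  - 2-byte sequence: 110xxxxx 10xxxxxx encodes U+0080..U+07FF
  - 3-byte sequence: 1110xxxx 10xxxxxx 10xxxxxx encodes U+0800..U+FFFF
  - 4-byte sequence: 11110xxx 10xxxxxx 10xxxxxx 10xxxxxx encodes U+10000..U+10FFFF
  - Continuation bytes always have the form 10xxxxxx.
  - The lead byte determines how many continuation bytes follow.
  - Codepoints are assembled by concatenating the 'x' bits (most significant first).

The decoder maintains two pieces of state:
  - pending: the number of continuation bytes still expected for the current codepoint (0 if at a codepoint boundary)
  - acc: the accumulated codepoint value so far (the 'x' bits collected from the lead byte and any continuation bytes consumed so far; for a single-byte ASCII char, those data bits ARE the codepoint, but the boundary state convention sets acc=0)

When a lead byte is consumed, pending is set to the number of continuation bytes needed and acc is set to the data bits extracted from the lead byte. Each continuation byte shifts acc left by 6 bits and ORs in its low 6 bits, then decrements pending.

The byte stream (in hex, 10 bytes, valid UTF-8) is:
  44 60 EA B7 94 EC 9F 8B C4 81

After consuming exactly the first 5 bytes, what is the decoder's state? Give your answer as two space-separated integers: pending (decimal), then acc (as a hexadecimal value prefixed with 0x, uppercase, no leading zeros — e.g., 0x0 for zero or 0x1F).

Byte[0]=44: 1-byte. pending=0, acc=0x0
Byte[1]=60: 1-byte. pending=0, acc=0x0
Byte[2]=EA: 3-byte lead. pending=2, acc=0xA
Byte[3]=B7: continuation. acc=(acc<<6)|0x37=0x2B7, pending=1
Byte[4]=94: continuation. acc=(acc<<6)|0x14=0xADD4, pending=0

Answer: 0 0xADD4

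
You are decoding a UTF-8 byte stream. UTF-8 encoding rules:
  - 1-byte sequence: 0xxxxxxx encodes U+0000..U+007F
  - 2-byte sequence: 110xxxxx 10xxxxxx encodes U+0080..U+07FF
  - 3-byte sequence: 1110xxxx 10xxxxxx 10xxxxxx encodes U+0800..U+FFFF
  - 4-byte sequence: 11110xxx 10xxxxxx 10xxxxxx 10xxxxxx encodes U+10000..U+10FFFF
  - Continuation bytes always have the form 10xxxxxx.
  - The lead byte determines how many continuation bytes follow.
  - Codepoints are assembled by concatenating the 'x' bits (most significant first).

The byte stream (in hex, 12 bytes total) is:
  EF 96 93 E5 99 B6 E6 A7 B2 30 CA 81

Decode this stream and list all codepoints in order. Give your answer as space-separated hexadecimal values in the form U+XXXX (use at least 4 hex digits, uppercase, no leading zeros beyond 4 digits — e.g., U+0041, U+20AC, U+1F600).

Answer: U+F593 U+5676 U+69F2 U+0030 U+0281

Derivation:
Byte[0]=EF: 3-byte lead, need 2 cont bytes. acc=0xF
Byte[1]=96: continuation. acc=(acc<<6)|0x16=0x3D6
Byte[2]=93: continuation. acc=(acc<<6)|0x13=0xF593
Completed: cp=U+F593 (starts at byte 0)
Byte[3]=E5: 3-byte lead, need 2 cont bytes. acc=0x5
Byte[4]=99: continuation. acc=(acc<<6)|0x19=0x159
Byte[5]=B6: continuation. acc=(acc<<6)|0x36=0x5676
Completed: cp=U+5676 (starts at byte 3)
Byte[6]=E6: 3-byte lead, need 2 cont bytes. acc=0x6
Byte[7]=A7: continuation. acc=(acc<<6)|0x27=0x1A7
Byte[8]=B2: continuation. acc=(acc<<6)|0x32=0x69F2
Completed: cp=U+69F2 (starts at byte 6)
Byte[9]=30: 1-byte ASCII. cp=U+0030
Byte[10]=CA: 2-byte lead, need 1 cont bytes. acc=0xA
Byte[11]=81: continuation. acc=(acc<<6)|0x01=0x281
Completed: cp=U+0281 (starts at byte 10)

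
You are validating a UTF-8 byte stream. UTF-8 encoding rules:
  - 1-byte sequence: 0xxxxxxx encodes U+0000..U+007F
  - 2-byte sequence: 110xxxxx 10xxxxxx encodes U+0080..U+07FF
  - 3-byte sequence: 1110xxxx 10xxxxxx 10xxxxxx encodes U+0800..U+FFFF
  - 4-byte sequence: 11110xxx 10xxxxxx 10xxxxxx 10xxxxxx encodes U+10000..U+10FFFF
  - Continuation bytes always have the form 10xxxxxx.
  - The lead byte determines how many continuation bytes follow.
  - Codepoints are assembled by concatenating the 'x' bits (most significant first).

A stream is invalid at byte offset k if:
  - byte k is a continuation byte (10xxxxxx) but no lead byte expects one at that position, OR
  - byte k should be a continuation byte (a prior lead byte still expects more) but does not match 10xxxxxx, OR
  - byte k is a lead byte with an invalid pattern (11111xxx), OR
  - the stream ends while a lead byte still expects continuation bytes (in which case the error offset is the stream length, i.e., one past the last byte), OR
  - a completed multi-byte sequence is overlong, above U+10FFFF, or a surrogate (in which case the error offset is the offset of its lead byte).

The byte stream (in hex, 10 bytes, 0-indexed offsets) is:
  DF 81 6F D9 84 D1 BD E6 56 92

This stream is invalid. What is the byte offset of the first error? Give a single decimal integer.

Answer: 8

Derivation:
Byte[0]=DF: 2-byte lead, need 1 cont bytes. acc=0x1F
Byte[1]=81: continuation. acc=(acc<<6)|0x01=0x7C1
Completed: cp=U+07C1 (starts at byte 0)
Byte[2]=6F: 1-byte ASCII. cp=U+006F
Byte[3]=D9: 2-byte lead, need 1 cont bytes. acc=0x19
Byte[4]=84: continuation. acc=(acc<<6)|0x04=0x644
Completed: cp=U+0644 (starts at byte 3)
Byte[5]=D1: 2-byte lead, need 1 cont bytes. acc=0x11
Byte[6]=BD: continuation. acc=(acc<<6)|0x3D=0x47D
Completed: cp=U+047D (starts at byte 5)
Byte[7]=E6: 3-byte lead, need 2 cont bytes. acc=0x6
Byte[8]=56: expected 10xxxxxx continuation. INVALID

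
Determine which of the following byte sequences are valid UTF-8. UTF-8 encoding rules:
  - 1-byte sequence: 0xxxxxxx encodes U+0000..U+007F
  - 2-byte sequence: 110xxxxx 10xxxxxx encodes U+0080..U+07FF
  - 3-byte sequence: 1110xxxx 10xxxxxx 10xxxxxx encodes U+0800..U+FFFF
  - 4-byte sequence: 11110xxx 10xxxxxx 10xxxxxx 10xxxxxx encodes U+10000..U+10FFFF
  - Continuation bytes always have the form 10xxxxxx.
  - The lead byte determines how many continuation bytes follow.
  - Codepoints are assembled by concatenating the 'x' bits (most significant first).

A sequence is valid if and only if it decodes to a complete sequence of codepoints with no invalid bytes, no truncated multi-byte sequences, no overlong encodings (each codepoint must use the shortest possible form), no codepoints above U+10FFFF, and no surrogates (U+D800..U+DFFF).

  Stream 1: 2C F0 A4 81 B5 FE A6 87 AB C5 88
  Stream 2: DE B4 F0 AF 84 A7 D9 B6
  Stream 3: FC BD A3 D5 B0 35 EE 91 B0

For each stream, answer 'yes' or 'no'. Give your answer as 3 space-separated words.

Stream 1: error at byte offset 5. INVALID
Stream 2: decodes cleanly. VALID
Stream 3: error at byte offset 0. INVALID

Answer: no yes no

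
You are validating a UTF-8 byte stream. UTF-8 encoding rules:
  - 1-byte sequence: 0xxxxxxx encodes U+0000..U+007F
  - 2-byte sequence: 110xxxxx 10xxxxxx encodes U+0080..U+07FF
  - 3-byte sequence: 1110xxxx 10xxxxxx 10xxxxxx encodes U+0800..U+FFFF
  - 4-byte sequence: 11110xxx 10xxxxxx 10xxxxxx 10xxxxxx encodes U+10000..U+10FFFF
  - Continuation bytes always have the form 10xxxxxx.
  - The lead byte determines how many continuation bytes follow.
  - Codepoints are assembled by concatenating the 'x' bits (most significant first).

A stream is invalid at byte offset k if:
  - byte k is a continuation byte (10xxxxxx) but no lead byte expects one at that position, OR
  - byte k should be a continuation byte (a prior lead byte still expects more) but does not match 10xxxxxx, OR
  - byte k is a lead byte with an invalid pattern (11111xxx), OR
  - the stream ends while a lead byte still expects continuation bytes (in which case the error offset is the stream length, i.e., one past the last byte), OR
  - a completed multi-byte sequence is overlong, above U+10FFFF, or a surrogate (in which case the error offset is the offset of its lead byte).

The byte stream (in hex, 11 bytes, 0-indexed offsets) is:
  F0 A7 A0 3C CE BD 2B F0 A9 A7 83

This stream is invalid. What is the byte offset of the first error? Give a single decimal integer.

Answer: 3

Derivation:
Byte[0]=F0: 4-byte lead, need 3 cont bytes. acc=0x0
Byte[1]=A7: continuation. acc=(acc<<6)|0x27=0x27
Byte[2]=A0: continuation. acc=(acc<<6)|0x20=0x9E0
Byte[3]=3C: expected 10xxxxxx continuation. INVALID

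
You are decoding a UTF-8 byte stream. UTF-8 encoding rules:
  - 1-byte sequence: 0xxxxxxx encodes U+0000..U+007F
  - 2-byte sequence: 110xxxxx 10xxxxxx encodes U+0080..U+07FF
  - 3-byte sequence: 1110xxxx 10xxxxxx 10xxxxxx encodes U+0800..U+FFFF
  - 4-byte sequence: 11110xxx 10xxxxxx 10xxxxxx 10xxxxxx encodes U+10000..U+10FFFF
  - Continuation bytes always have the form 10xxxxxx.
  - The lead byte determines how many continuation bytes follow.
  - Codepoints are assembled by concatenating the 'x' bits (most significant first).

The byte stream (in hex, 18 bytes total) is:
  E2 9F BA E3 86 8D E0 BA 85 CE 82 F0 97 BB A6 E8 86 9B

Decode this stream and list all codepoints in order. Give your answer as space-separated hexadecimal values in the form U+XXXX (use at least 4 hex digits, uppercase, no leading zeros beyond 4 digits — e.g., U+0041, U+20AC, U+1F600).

Answer: U+27FA U+318D U+0E85 U+0382 U+17EE6 U+819B

Derivation:
Byte[0]=E2: 3-byte lead, need 2 cont bytes. acc=0x2
Byte[1]=9F: continuation. acc=(acc<<6)|0x1F=0x9F
Byte[2]=BA: continuation. acc=(acc<<6)|0x3A=0x27FA
Completed: cp=U+27FA (starts at byte 0)
Byte[3]=E3: 3-byte lead, need 2 cont bytes. acc=0x3
Byte[4]=86: continuation. acc=(acc<<6)|0x06=0xC6
Byte[5]=8D: continuation. acc=(acc<<6)|0x0D=0x318D
Completed: cp=U+318D (starts at byte 3)
Byte[6]=E0: 3-byte lead, need 2 cont bytes. acc=0x0
Byte[7]=BA: continuation. acc=(acc<<6)|0x3A=0x3A
Byte[8]=85: continuation. acc=(acc<<6)|0x05=0xE85
Completed: cp=U+0E85 (starts at byte 6)
Byte[9]=CE: 2-byte lead, need 1 cont bytes. acc=0xE
Byte[10]=82: continuation. acc=(acc<<6)|0x02=0x382
Completed: cp=U+0382 (starts at byte 9)
Byte[11]=F0: 4-byte lead, need 3 cont bytes. acc=0x0
Byte[12]=97: continuation. acc=(acc<<6)|0x17=0x17
Byte[13]=BB: continuation. acc=(acc<<6)|0x3B=0x5FB
Byte[14]=A6: continuation. acc=(acc<<6)|0x26=0x17EE6
Completed: cp=U+17EE6 (starts at byte 11)
Byte[15]=E8: 3-byte lead, need 2 cont bytes. acc=0x8
Byte[16]=86: continuation. acc=(acc<<6)|0x06=0x206
Byte[17]=9B: continuation. acc=(acc<<6)|0x1B=0x819B
Completed: cp=U+819B (starts at byte 15)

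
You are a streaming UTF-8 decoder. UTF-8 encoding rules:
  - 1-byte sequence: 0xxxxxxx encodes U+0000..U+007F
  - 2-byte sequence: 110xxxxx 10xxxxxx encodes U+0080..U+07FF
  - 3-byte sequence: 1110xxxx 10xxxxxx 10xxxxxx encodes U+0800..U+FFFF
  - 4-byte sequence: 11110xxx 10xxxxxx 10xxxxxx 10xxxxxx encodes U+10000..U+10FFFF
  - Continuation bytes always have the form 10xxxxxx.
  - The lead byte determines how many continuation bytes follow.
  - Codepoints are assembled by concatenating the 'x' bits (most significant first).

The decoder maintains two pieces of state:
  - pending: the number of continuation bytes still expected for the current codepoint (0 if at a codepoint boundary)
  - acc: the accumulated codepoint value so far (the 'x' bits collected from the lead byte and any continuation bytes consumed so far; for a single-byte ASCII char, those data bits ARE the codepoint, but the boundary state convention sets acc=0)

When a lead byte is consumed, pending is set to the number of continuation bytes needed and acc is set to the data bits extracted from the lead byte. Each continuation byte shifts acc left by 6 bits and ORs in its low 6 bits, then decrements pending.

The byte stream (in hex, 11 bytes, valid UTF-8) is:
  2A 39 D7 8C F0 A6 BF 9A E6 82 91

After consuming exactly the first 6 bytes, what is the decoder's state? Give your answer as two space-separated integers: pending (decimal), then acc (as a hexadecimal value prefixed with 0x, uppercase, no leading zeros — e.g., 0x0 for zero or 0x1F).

Answer: 2 0x26

Derivation:
Byte[0]=2A: 1-byte. pending=0, acc=0x0
Byte[1]=39: 1-byte. pending=0, acc=0x0
Byte[2]=D7: 2-byte lead. pending=1, acc=0x17
Byte[3]=8C: continuation. acc=(acc<<6)|0x0C=0x5CC, pending=0
Byte[4]=F0: 4-byte lead. pending=3, acc=0x0
Byte[5]=A6: continuation. acc=(acc<<6)|0x26=0x26, pending=2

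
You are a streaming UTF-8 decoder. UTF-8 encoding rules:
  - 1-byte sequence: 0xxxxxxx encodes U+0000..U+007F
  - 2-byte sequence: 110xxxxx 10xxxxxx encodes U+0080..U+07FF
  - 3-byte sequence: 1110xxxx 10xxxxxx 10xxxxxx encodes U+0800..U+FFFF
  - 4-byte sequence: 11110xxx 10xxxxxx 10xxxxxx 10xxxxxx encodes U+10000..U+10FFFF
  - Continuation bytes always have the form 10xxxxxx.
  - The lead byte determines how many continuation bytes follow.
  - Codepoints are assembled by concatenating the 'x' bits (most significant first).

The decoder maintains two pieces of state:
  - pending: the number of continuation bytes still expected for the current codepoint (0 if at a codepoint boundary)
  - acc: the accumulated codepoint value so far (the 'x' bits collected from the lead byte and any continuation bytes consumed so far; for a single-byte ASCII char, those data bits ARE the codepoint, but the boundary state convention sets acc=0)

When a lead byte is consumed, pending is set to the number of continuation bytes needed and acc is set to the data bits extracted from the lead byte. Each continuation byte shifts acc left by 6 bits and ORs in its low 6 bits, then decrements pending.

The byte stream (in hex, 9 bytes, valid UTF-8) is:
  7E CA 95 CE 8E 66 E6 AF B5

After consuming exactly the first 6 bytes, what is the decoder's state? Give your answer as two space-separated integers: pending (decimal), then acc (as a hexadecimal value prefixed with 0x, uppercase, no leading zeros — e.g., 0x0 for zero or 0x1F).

Byte[0]=7E: 1-byte. pending=0, acc=0x0
Byte[1]=CA: 2-byte lead. pending=1, acc=0xA
Byte[2]=95: continuation. acc=(acc<<6)|0x15=0x295, pending=0
Byte[3]=CE: 2-byte lead. pending=1, acc=0xE
Byte[4]=8E: continuation. acc=(acc<<6)|0x0E=0x38E, pending=0
Byte[5]=66: 1-byte. pending=0, acc=0x0

Answer: 0 0x0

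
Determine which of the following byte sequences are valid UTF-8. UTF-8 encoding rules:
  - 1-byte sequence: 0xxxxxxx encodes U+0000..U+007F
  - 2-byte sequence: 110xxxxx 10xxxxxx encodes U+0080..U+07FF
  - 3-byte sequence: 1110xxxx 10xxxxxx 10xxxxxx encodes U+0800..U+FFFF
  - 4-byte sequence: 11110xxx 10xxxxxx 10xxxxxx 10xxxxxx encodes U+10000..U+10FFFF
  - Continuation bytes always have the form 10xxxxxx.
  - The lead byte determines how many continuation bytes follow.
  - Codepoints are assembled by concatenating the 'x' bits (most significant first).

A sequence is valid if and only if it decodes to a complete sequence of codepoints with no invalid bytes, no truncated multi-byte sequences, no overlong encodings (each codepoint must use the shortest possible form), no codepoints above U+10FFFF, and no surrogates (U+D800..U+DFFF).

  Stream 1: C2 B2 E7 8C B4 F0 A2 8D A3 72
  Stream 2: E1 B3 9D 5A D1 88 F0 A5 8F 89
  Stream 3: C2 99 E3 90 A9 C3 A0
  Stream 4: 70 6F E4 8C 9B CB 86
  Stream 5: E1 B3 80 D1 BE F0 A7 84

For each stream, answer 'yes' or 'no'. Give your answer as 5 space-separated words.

Answer: yes yes yes yes no

Derivation:
Stream 1: decodes cleanly. VALID
Stream 2: decodes cleanly. VALID
Stream 3: decodes cleanly. VALID
Stream 4: decodes cleanly. VALID
Stream 5: error at byte offset 8. INVALID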